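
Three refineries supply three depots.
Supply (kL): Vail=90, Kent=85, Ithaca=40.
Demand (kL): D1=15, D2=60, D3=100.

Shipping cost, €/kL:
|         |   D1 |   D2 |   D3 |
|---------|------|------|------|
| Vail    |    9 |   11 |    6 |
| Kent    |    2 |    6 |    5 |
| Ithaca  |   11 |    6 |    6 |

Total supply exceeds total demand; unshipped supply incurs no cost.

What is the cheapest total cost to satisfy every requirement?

One minimum-cost allocation:
  Vail to D3: 50 × €6 = €300
  Kent to D1: 15 × €2 = €30
  Kent to D2: 20 × €6 = €120
  Kent to D3: 50 × €5 = €250
  Ithaca to D2: 40 × €6 = €240
Total = 300 + 30 + 120 + 250 + 240 = €940.
(Supply check: Vail ships 50; Kent ships 85; Ithaca ships 40.)

940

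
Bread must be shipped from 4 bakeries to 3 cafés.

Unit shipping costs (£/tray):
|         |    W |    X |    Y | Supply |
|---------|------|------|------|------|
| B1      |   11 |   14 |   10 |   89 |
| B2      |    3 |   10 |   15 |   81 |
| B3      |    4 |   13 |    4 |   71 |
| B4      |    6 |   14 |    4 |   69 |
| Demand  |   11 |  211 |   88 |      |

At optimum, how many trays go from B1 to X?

Solving gives:
  B1->X: 89 trays
  B2->X: 81 trays
  B3->W: 11 trays
  B3->X: 41 trays
  B3->Y: 19 trays
  B4->Y: 69 trays
Total cost = £2985.
So B1→X carries 89 trays.

89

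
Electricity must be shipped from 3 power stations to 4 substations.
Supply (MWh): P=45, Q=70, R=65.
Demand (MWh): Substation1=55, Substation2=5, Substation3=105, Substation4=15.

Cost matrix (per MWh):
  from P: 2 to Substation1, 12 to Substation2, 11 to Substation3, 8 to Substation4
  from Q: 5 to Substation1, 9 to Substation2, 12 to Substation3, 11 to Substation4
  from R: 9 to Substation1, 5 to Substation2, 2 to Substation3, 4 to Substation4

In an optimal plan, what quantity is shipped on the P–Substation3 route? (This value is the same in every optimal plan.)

0

Solving gives:
  P–Substation1: 30 × 2 = 60
  P–Substation4: 15 × 8 = 120
  Q–Substation1: 25 × 5 = 125
  Q–Substation2: 5 × 9 = 45
  Q–Substation3: 40 × 12 = 480
  R–Substation3: 65 × 2 = 130
Total cost = 960.
The route P→Substation3 is not used.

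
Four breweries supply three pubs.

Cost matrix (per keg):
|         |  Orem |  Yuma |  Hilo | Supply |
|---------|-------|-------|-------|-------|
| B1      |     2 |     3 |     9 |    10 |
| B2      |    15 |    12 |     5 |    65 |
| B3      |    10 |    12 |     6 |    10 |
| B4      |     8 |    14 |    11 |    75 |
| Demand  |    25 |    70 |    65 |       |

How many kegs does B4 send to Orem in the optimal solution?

Optimal shipments:
  B1→Yuma: 10 × 3 = 30
  B2→Hilo: 65 × 5 = 325
  B3→Yuma: 10 × 12 = 120
  B4→Orem: 25 × 8 = 200
  B4→Yuma: 50 × 14 = 700
Total cost = 1375.
So B4→Orem carries 25 kegs.

25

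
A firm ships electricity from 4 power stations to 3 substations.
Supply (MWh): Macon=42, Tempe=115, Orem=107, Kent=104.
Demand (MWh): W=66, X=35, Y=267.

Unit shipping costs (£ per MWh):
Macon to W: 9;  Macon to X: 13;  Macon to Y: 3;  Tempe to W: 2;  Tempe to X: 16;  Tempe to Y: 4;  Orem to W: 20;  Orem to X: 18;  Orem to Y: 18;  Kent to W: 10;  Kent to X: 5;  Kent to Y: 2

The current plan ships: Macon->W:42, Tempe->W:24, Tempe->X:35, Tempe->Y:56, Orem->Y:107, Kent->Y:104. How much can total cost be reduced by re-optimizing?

Current plan cost = 42·9 + 24·2 + 35·16 + 56·4 + 107·18 + 104·2 = £3344.
Optimal plan:
  Macon->Y: 42 × £3 = £126
  Tempe->W: 66 × £2 = £132
  Tempe->Y: 49 × £4 = £196
  Orem->X: 35 × £18 = £630
  Orem->Y: 72 × £18 = £1296
  Kent->Y: 104 × £2 = £208
Optimal cost = £2588.
Saving = 3344 − 2588 = £756.

756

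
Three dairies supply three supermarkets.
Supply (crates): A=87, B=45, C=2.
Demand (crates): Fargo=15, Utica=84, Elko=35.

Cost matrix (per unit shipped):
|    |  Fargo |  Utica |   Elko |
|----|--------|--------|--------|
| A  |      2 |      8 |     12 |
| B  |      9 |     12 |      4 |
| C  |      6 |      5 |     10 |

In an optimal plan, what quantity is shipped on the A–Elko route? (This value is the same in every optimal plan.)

0

Optimal shipments:
  A to Fargo: 15 × 2 = 30
  A to Utica: 72 × 8 = 576
  B to Utica: 10 × 12 = 120
  B to Elko: 35 × 4 = 140
  C to Utica: 2 × 5 = 10
Total cost = 876.
The route A→Elko is not used.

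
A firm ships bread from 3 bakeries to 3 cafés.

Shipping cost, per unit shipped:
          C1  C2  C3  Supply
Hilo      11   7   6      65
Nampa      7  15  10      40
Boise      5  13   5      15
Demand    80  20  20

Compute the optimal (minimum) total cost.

An optimal shipping plan:
  Hilo→C1: 25 trays
  Hilo→C2: 20 trays
  Hilo→C3: 20 trays
  Nampa→C1: 40 trays
  Boise→C1: 15 trays
Total cost = 890.

890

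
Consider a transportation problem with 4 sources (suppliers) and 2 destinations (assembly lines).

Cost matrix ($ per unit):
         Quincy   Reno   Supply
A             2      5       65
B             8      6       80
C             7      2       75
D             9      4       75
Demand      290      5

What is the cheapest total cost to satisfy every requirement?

One minimum-cost allocation:
  A->Quincy: 65 × $2 = $130
  B->Quincy: 80 × $8 = $640
  C->Quincy: 70 × $7 = $490
  C->Reno: 5 × $2 = $10
  D->Quincy: 75 × $9 = $675
Total = 130 + 640 + 490 + 10 + 675 = $1945.

1945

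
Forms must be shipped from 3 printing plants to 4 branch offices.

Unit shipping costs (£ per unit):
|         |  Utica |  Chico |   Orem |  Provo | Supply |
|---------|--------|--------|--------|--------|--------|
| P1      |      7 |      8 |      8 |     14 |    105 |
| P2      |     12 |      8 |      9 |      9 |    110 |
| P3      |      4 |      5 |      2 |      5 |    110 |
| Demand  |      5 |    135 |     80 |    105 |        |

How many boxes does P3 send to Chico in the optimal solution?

0

The minimum-cost plan:
  P1–Utica: 5 × £7 = £35
  P1–Chico: 100 × £8 = £800
  P2–Chico: 35 × £8 = £280
  P2–Provo: 75 × £9 = £675
  P3–Orem: 80 × £2 = £160
  P3–Provo: 30 × £5 = £150
Total cost = £2100.
The route P3→Chico is not used.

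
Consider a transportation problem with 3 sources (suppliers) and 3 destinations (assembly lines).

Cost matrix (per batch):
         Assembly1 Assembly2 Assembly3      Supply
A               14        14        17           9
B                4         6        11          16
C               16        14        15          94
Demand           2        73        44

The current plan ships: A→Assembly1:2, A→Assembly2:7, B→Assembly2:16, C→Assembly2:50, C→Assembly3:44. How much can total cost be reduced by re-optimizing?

4

Current plan cost = 2·14 + 7·14 + 16·6 + 50·14 + 44·15 = 1582.
Optimal plan:
  A->Assembly2: 9 batches
  B->Assembly1: 2 batches
  B->Assembly2: 14 batches
  C->Assembly2: 50 batches
  C->Assembly3: 44 batches
Optimal cost = 1578.
Saving = 1582 − 1578 = 4.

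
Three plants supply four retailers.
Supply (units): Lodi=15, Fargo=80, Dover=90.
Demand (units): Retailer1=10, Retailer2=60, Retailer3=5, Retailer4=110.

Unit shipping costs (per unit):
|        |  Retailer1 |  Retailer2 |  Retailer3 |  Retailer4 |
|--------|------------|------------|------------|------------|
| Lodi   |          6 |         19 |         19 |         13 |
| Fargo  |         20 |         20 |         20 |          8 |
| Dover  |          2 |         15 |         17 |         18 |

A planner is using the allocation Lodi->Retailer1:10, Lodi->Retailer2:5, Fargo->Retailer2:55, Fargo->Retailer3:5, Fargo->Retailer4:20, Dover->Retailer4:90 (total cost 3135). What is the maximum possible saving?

1025

Current plan cost = 10·6 + 5·19 + 55·20 + 5·20 + 20·8 + 90·18 = 3135.
Optimal plan:
  Lodi→Retailer4: 15 × 13 = 195
  Fargo→Retailer4: 80 × 8 = 640
  Dover→Retailer1: 10 × 2 = 20
  Dover→Retailer2: 60 × 15 = 900
  Dover→Retailer3: 5 × 17 = 85
  Dover→Retailer4: 15 × 18 = 270
Optimal cost = 2110.
Saving = 3135 − 2110 = 1025.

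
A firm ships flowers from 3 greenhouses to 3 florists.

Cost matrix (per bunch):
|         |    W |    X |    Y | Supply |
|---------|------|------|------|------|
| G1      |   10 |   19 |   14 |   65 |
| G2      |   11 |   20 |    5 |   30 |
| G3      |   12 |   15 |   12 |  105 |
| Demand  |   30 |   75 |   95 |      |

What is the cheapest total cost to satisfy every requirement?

2425

A cheapest plan:
  G1→W: 30 × 10 = 300
  G1→Y: 35 × 14 = 490
  G2→Y: 30 × 5 = 150
  G3→X: 75 × 15 = 1125
  G3→Y: 30 × 12 = 360
Total = 300 + 490 + 150 + 1125 + 360 = 2425.
(Supply check: G1 ships 65; G2 ships 30; G3 ships 105.)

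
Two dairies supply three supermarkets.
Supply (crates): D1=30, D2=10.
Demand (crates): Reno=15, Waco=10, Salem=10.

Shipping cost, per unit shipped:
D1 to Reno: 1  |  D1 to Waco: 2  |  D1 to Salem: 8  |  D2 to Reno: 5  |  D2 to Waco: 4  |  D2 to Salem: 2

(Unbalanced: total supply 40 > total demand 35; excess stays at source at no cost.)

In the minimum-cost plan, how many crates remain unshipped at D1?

5

An optimal plan:
  D1->Reno: 15 × 1 = 15
  D1->Waco: 10 × 2 = 20
  D2->Salem: 10 × 2 = 20
Total cost = 55.
D1 ships 25 of its 30, leaving 5.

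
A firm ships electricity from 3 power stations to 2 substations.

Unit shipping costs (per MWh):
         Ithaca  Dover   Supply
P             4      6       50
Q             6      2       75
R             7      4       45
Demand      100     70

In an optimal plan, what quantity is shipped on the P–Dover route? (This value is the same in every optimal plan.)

0

Optimal shipments:
  P→Ithaca: 50 × 4 = 200
  Q→Ithaca: 5 × 6 = 30
  Q→Dover: 70 × 2 = 140
  R→Ithaca: 45 × 7 = 315
Total cost = 685.
The route P→Dover is not used.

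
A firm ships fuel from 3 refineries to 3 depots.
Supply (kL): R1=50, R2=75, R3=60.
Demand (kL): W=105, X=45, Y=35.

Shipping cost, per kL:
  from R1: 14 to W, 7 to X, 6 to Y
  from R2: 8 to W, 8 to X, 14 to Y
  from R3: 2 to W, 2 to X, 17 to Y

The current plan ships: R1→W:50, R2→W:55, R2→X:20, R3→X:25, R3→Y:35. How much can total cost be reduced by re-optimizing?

Current plan cost = 50·14 + 55·8 + 20·8 + 25·2 + 35·17 = 1945.
Optimal plan:
  R1 to X: 15 × 7 = 105
  R1 to Y: 35 × 6 = 210
  R2 to W: 75 × 8 = 600
  R3 to W: 30 × 2 = 60
  R3 to X: 30 × 2 = 60
Optimal cost = 1035.
Saving = 1945 − 1035 = 910.

910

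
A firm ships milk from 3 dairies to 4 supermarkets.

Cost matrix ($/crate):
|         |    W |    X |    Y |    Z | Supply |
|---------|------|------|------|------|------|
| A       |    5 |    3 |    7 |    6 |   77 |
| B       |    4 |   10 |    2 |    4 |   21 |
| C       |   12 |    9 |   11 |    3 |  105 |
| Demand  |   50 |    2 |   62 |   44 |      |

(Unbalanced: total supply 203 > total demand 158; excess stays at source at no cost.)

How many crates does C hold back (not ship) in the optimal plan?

45

An optimal plan:
  A–W: 50 × $5 = $250
  A–X: 2 × $3 = $6
  A–Y: 25 × $7 = $175
  B–Y: 21 × $2 = $42
  C–Y: 16 × $11 = $176
  C–Z: 44 × $3 = $132
Total cost = $781.
C ships 60 of its 105, leaving 45.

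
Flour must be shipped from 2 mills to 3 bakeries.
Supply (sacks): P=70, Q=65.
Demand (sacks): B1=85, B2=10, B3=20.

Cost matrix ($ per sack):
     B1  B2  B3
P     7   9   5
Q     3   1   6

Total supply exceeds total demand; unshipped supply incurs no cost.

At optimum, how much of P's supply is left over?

20

An optimal plan:
  P->B1: 30 sacks
  P->B3: 20 sacks
  Q->B1: 55 sacks
  Q->B2: 10 sacks
Total cost = $485.
P ships 50 of its 70, leaving 20.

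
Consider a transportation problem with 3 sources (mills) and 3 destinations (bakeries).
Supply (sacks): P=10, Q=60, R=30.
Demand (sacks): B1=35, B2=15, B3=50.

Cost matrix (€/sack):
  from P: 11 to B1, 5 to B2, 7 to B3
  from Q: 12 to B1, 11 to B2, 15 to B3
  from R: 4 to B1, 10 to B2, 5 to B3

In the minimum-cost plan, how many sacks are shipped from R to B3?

Solving gives:
  P to B3: 10 sacks
  Q to B1: 35 sacks
  Q to B2: 15 sacks
  Q to B3: 10 sacks
  R to B3: 30 sacks
Total cost = €955.
So R→B3 carries 30 sacks.

30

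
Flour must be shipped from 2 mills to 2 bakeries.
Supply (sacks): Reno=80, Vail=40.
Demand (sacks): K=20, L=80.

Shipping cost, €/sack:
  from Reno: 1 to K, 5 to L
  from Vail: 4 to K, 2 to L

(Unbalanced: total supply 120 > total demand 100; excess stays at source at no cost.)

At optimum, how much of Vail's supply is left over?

An optimal plan:
  Reno to K: 20 × €1 = €20
  Reno to L: 40 × €5 = €200
  Vail to L: 40 × €2 = €80
Total cost = €300.
Vail ships 40 of its 40, leaving 0.

0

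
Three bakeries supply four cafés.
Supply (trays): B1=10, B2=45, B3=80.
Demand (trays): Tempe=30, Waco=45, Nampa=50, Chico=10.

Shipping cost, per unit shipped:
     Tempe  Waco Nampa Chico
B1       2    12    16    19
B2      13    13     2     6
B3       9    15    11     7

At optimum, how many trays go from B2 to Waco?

0

Optimal shipments:
  B1->Tempe: 10 × 2 = 20
  B2->Nampa: 45 × 2 = 90
  B3->Tempe: 20 × 9 = 180
  B3->Waco: 45 × 15 = 675
  B3->Nampa: 5 × 11 = 55
  B3->Chico: 10 × 7 = 70
Total cost = 1090.
The route B2→Waco is not used.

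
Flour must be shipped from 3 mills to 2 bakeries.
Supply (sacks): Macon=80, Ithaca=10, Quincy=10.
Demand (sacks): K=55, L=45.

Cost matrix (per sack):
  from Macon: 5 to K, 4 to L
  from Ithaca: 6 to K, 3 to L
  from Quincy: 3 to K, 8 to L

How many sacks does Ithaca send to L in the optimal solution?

10

Optimal shipments:
  Macon to K: 45 × 5 = 225
  Macon to L: 35 × 4 = 140
  Ithaca to L: 10 × 3 = 30
  Quincy to K: 10 × 3 = 30
Total cost = 425.
So Ithaca→L carries 10 sacks.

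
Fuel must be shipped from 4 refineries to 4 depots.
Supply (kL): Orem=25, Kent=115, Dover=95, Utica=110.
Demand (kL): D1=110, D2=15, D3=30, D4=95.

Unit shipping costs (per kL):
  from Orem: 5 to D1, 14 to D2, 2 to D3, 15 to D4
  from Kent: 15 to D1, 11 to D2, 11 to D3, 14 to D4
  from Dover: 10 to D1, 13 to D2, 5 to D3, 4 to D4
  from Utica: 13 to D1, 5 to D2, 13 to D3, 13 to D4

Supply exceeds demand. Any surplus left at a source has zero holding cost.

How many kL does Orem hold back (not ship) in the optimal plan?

An optimal plan:
  Orem–D1: 15 kL
  Orem–D3: 10 kL
  Kent–D3: 20 kL
  Dover–D4: 95 kL
  Utica–D1: 95 kL
  Utica–D2: 15 kL
Total cost = 2005.
Orem ships 25 of its 25, leaving 0.

0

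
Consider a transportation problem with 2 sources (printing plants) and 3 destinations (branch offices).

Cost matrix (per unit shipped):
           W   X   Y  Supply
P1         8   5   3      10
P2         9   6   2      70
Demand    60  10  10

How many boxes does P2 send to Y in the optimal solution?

10

Optimal shipments:
  P1->W: 10 × 8 = 80
  P2->W: 50 × 9 = 450
  P2->X: 10 × 6 = 60
  P2->Y: 10 × 2 = 20
Total cost = 610.
So P2→Y carries 10 boxes.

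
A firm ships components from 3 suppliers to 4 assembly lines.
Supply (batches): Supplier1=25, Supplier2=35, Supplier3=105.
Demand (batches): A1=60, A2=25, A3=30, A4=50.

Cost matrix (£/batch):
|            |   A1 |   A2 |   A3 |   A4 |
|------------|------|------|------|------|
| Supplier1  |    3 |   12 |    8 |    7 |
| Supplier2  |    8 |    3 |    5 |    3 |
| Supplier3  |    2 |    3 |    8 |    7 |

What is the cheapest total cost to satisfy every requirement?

645

Optimal allocation:
  Supplier1->A3: 10 × £8 = £80
  Supplier1->A4: 15 × £7 = £105
  Supplier2->A4: 35 × £3 = £105
  Supplier3->A1: 60 × £2 = £120
  Supplier3->A2: 25 × £3 = £75
  Supplier3->A3: 20 × £8 = £160
Total = 80 + 105 + 105 + 120 + 75 + 160 = £645.
(Supply check: Supplier1 ships 25; Supplier2 ships 35; Supplier3 ships 105.)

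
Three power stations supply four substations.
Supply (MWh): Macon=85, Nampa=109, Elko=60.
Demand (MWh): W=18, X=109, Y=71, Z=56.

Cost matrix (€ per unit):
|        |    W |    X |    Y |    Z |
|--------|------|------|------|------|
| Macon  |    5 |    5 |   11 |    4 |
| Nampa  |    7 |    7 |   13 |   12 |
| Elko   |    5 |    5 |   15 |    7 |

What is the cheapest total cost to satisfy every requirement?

1858

Optimal allocation:
  Macon to X: 29 × €5 = €145
  Macon to Z: 56 × €4 = €224
  Nampa to X: 38 × €7 = €266
  Nampa to Y: 71 × €13 = €923
  Elko to W: 18 × €5 = €90
  Elko to X: 42 × €5 = €210
Total = 145 + 224 + 266 + 923 + 90 + 210 = €1858.
(Supply check: Macon ships 85; Nampa ships 109; Elko ships 60.)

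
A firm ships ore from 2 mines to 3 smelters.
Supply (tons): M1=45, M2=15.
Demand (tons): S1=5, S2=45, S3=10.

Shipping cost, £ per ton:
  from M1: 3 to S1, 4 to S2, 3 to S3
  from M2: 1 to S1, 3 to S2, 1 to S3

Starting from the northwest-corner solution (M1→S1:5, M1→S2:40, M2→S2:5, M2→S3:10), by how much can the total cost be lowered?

Current plan cost = 5·3 + 40·4 + 5·3 + 10·1 = £200.
Optimal plan:
  M1 to S2: 45 tons
  M2 to S1: 5 tons
  M2 to S3: 10 tons
Optimal cost = £195.
Saving = 200 − 195 = £5.

5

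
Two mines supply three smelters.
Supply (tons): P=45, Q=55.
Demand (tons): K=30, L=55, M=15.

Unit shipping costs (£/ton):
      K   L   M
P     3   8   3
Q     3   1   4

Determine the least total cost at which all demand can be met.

Optimal allocation:
  P→K: 30 × £3 = £90
  P→M: 15 × £3 = £45
  Q→L: 55 × £1 = £55
Total = 90 + 45 + 55 = £190.

190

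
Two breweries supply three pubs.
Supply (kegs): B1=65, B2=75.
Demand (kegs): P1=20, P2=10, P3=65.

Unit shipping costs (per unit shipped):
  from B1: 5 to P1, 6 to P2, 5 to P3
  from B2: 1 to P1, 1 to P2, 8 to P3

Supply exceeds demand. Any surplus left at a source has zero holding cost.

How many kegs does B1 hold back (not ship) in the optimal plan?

An optimal plan:
  B1→P3: 65 × 5 = 325
  B2→P1: 20 × 1 = 20
  B2→P2: 10 × 1 = 10
Total cost = 355.
B1 ships 65 of its 65, leaving 0.

0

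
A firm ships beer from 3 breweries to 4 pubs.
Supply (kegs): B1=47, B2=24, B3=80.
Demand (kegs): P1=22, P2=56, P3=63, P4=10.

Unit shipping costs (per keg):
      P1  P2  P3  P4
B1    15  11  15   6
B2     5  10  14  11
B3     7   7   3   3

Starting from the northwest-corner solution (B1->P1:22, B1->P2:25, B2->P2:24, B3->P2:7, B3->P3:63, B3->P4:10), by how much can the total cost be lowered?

208

Current plan cost = 22·15 + 25·11 + 24·10 + 7·7 + 63·3 + 10·3 = 1113.
Optimal plan:
  B1->P2: 37 kegs
  B1->P4: 10 kegs
  B2->P1: 22 kegs
  B2->P2: 2 kegs
  B3->P2: 17 kegs
  B3->P3: 63 kegs
Optimal cost = 905.
Saving = 1113 − 905 = 208.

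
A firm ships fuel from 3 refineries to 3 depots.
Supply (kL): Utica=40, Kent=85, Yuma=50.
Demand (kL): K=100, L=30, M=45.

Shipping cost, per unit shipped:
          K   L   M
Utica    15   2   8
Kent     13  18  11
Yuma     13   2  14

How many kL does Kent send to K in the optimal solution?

80

Solving gives:
  Utica->M: 40 × 8 = 320
  Kent->K: 80 × 13 = 1040
  Kent->M: 5 × 11 = 55
  Yuma->K: 20 × 13 = 260
  Yuma->L: 30 × 2 = 60
Total cost = 1735.
So Kent→K carries 80 kL.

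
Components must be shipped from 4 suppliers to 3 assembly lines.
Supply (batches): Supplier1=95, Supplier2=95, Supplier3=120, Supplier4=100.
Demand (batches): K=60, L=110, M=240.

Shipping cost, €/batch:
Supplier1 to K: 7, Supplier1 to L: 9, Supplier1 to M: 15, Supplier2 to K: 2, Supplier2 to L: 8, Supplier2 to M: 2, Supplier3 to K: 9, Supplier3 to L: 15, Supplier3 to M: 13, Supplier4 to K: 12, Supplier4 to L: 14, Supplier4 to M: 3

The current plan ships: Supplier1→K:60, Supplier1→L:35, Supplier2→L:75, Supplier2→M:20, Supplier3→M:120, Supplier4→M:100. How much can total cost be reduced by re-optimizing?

540

Current plan cost = 60·7 + 35·9 + 75·8 + 20·2 + 120·13 + 100·3 = €3235.
Optimal plan:
  Supplier1->L: 95 × €9 = €855
  Supplier2->M: 95 × €2 = €190
  Supplier3->K: 60 × €9 = €540
  Supplier3->L: 15 × €15 = €225
  Supplier3->M: 45 × €13 = €585
  Supplier4->M: 100 × €3 = €300
Optimal cost = €2695.
Saving = 3235 − 2695 = €540.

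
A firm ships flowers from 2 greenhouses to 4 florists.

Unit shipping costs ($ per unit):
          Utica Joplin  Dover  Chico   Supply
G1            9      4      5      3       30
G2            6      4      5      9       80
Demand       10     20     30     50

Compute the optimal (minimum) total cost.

560

A cheapest plan:
  G1 to Chico: 30 bunches
  G2 to Utica: 10 bunches
  G2 to Joplin: 20 bunches
  G2 to Dover: 30 bunches
  G2 to Chico: 20 bunches
Total cost = $560.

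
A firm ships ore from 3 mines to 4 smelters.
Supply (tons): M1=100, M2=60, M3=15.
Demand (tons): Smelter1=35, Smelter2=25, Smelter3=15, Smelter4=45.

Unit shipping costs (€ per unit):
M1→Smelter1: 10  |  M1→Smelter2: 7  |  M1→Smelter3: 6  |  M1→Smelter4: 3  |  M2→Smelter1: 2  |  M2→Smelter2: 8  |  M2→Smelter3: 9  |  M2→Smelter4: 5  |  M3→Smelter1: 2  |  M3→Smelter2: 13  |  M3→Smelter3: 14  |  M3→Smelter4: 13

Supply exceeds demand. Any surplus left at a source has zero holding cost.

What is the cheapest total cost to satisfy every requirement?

Optimal allocation:
  M1→Smelter2: 25 × €7 = €175
  M1→Smelter3: 15 × €6 = €90
  M1→Smelter4: 45 × €3 = €135
  M2→Smelter1: 35 × €2 = €70
Total = 175 + 90 + 135 + 70 = €470.

470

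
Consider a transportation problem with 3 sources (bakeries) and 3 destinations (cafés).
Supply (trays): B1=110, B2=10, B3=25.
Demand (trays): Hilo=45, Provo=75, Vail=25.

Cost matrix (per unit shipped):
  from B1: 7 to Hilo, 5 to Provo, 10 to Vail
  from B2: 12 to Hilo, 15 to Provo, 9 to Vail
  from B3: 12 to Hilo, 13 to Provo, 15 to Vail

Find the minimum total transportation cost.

1055

An optimal shipping plan:
  B1–Hilo: 20 × 7 = 140
  B1–Provo: 75 × 5 = 375
  B1–Vail: 15 × 10 = 150
  B2–Vail: 10 × 9 = 90
  B3–Hilo: 25 × 12 = 300
Total = 140 + 375 + 150 + 90 + 300 = 1055.
(Supply check: B1 ships 110; B2 ships 10; B3 ships 25.)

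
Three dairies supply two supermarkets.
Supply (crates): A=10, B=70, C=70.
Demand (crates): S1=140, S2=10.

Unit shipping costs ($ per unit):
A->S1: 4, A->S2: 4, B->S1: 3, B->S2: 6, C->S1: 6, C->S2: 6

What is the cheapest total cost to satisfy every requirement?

A cheapest plan:
  A to S1: 10 × $4 = $40
  B to S1: 70 × $3 = $210
  C to S1: 60 × $6 = $360
  C to S2: 10 × $6 = $60
Total = 40 + 210 + 360 + 60 = $670.

670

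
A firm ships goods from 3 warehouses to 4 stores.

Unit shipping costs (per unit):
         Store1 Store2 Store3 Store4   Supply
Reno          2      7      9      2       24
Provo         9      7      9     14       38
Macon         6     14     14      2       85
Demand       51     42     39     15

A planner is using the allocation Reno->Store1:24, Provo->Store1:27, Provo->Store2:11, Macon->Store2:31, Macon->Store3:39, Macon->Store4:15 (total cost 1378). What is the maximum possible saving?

Current plan cost = 24·2 + 27·9 + 11·7 + 31·14 + 39·14 + 15·2 = 1378.
Optimal plan:
  Reno->Store2: 24 × 7 = 168
  Provo->Store2: 18 × 7 = 126
  Provo->Store3: 20 × 9 = 180
  Macon->Store1: 51 × 6 = 306
  Macon->Store3: 19 × 14 = 266
  Macon->Store4: 15 × 2 = 30
Optimal cost = 1076.
Saving = 1378 − 1076 = 302.

302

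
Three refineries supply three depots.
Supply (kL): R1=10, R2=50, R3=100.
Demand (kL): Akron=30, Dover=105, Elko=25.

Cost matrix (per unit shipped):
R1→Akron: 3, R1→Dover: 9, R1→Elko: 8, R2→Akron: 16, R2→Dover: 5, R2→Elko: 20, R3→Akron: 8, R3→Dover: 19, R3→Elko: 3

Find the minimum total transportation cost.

1510

One minimum-cost allocation:
  R1→Dover: 10 × 9 = 90
  R2→Dover: 50 × 5 = 250
  R3→Akron: 30 × 8 = 240
  R3→Dover: 45 × 19 = 855
  R3→Elko: 25 × 3 = 75
Total = 90 + 250 + 240 + 855 + 75 = 1510.
(Supply check: R1 ships 10; R2 ships 50; R3 ships 100.)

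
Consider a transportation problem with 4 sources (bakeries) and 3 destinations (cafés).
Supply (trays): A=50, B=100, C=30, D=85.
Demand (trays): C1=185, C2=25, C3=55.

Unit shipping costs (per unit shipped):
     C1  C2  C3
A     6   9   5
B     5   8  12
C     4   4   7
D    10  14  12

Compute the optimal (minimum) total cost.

An optimal shipping plan:
  A–C3: 50 × 5 = 250
  B–C1: 100 × 5 = 500
  C–C1: 5 × 4 = 20
  C–C2: 25 × 4 = 100
  D–C1: 80 × 10 = 800
  D–C3: 5 × 12 = 60
Total = 250 + 500 + 20 + 100 + 800 + 60 = 1730.

1730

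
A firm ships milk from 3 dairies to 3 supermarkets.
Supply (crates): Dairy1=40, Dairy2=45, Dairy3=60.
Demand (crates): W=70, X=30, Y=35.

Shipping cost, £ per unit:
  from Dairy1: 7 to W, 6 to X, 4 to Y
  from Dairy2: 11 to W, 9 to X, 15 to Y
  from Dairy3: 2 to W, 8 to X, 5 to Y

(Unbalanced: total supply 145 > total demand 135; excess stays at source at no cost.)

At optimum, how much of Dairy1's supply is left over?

Minimum-cost shipments:
  Dairy1->W: 5 crates
  Dairy1->Y: 35 crates
  Dairy2->W: 5 crates
  Dairy2->X: 30 crates
  Dairy3->W: 60 crates
Total cost = £620.
Dairy1 ships 40 of its 40, leaving 0.

0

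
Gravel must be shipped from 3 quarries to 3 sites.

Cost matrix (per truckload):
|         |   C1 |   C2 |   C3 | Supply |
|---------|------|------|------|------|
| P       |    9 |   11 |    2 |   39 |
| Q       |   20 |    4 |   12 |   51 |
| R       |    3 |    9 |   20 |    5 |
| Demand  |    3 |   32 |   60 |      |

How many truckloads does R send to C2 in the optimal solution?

2

The minimum-cost plan:
  P->C3: 39 × 2 = 78
  Q->C2: 30 × 4 = 120
  Q->C3: 21 × 12 = 252
  R->C1: 3 × 3 = 9
  R->C2: 2 × 9 = 18
Total cost = 477.
So R→C2 carries 2 truckloads.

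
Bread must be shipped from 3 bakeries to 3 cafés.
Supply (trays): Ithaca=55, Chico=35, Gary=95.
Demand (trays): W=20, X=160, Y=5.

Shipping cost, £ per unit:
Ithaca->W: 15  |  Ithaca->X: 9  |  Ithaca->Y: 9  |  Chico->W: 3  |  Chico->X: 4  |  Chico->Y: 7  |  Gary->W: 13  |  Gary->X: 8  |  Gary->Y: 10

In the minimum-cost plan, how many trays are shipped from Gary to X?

95

Solving gives:
  Ithaca–X: 50 × £9 = £450
  Ithaca–Y: 5 × £9 = £45
  Chico–W: 20 × £3 = £60
  Chico–X: 15 × £4 = £60
  Gary–X: 95 × £8 = £760
Total cost = £1375.
So Gary→X carries 95 trays.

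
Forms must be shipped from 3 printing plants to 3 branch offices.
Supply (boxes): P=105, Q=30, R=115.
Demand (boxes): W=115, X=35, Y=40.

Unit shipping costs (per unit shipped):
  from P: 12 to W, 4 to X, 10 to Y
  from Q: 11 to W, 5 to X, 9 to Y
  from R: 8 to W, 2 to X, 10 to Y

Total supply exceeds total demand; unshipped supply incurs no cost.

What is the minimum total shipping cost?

1430

A cheapest plan:
  P→X: 35 boxes
  P→Y: 10 boxes
  Q→Y: 30 boxes
  R→W: 115 boxes
Total cost = 1430.
(Supply check: P ships 45; Q ships 30; R ships 115.)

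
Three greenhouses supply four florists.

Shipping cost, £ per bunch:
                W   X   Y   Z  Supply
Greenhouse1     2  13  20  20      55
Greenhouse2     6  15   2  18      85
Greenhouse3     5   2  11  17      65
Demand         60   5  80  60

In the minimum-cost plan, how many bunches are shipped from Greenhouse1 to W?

Optimal shipments:
  Greenhouse1→W: 55 × £2 = £110
  Greenhouse2→Y: 80 × £2 = £160
  Greenhouse2→Z: 5 × £18 = £90
  Greenhouse3→W: 5 × £5 = £25
  Greenhouse3→X: 5 × £2 = £10
  Greenhouse3→Z: 55 × £17 = £935
Total cost = £1330.
So Greenhouse1→W carries 55 bunches.

55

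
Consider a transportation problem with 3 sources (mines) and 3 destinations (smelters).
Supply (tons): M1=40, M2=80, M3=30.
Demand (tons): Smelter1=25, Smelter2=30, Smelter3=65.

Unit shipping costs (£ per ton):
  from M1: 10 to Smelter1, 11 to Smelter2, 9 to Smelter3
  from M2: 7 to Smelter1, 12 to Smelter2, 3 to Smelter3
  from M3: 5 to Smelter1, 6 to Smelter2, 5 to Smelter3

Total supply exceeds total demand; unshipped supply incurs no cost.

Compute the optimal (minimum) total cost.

580

One minimum-cost allocation:
  M1 to Smelter2: 10 tons
  M2 to Smelter1: 15 tons
  M2 to Smelter3: 65 tons
  M3 to Smelter1: 10 tons
  M3 to Smelter2: 20 tons
Total cost = £580.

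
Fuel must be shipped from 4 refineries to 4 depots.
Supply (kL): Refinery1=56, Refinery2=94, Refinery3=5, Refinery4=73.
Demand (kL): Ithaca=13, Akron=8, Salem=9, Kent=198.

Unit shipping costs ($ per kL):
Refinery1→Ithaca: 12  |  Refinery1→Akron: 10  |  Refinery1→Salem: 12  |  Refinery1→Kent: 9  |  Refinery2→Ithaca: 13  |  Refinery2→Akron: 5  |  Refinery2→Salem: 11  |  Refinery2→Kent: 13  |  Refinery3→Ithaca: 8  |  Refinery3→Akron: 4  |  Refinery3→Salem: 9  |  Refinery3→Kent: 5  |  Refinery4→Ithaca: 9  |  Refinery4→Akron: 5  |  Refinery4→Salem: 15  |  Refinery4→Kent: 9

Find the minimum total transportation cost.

2326

Optimal allocation:
  Refinery1->Kent: 56 kL
  Refinery2->Akron: 8 kL
  Refinery2->Salem: 9 kL
  Refinery2->Kent: 77 kL
  Refinery3->Kent: 5 kL
  Refinery4->Ithaca: 13 kL
  Refinery4->Kent: 60 kL
Total cost = $2326.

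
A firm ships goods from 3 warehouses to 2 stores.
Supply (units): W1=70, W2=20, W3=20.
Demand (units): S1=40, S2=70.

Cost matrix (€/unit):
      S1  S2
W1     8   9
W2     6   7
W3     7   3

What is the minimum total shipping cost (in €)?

790

One minimum-cost allocation:
  W1→S1: 20 × €8 = €160
  W1→S2: 50 × €9 = €450
  W2→S1: 20 × €6 = €120
  W3→S2: 20 × €3 = €60
Total = 160 + 450 + 120 + 60 = €790.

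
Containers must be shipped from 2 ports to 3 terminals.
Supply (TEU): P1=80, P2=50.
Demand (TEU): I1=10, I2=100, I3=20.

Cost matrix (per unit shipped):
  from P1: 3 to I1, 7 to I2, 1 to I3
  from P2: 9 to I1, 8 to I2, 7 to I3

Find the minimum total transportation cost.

800

A cheapest plan:
  P1→I1: 10 × 3 = 30
  P1→I2: 50 × 7 = 350
  P1→I3: 20 × 1 = 20
  P2→I2: 50 × 8 = 400
Total = 30 + 350 + 20 + 400 = 800.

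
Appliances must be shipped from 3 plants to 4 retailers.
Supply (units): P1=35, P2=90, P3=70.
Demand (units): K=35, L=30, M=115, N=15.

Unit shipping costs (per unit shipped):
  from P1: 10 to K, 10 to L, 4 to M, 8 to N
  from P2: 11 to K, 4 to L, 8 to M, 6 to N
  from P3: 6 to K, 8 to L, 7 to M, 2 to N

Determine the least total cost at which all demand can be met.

Optimal allocation:
  P1→M: 35 × 4 = 140
  P2→L: 30 × 4 = 120
  P2→M: 60 × 8 = 480
  P3→K: 35 × 6 = 210
  P3→M: 20 × 7 = 140
  P3→N: 15 × 2 = 30
Total = 140 + 120 + 480 + 210 + 140 + 30 = 1120.

1120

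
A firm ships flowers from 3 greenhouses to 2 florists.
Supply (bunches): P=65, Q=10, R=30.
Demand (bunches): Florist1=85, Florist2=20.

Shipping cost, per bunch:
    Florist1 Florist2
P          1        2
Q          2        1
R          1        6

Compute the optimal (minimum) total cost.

115

One minimum-cost allocation:
  P->Florist1: 55 × 1 = 55
  P->Florist2: 10 × 2 = 20
  Q->Florist2: 10 × 1 = 10
  R->Florist1: 30 × 1 = 30
Total = 55 + 20 + 10 + 30 = 115.
(Supply check: P ships 65; Q ships 10; R ships 30.)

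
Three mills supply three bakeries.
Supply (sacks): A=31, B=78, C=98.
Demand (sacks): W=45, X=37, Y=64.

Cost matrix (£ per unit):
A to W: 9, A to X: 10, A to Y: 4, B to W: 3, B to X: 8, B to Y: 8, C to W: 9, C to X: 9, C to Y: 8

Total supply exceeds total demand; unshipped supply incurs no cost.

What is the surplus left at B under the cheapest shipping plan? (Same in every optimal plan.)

0

An optimal plan:
  A to Y: 31 × £4 = £124
  B to W: 45 × £3 = £135
  B to X: 33 × £8 = £264
  C to X: 4 × £9 = £36
  C to Y: 33 × £8 = £264
Total cost = £823.
B ships 78 of its 78, leaving 0.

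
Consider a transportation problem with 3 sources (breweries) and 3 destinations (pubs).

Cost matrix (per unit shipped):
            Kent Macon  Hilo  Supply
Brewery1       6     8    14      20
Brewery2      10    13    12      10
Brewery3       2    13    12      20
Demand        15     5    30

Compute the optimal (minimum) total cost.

460

Optimal allocation:
  Brewery1->Macon: 5 × 8 = 40
  Brewery1->Hilo: 15 × 14 = 210
  Brewery2->Hilo: 10 × 12 = 120
  Brewery3->Kent: 15 × 2 = 30
  Brewery3->Hilo: 5 × 12 = 60
Total = 40 + 210 + 120 + 30 + 60 = 460.
(Supply check: Brewery1 ships 20; Brewery2 ships 10; Brewery3 ships 20.)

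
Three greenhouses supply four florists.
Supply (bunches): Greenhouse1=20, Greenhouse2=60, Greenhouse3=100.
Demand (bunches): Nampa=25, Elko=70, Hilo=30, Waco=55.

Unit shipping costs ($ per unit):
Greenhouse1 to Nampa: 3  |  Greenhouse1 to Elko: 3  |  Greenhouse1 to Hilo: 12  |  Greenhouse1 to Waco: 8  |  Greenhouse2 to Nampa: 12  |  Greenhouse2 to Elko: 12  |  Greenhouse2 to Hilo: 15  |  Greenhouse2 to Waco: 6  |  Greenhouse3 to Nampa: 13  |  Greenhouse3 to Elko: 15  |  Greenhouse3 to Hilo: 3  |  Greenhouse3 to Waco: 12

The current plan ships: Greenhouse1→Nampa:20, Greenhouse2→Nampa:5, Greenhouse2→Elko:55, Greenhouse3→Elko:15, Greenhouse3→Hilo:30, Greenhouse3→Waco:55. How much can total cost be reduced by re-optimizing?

215

Current plan cost = 20·3 + 5·12 + 55·12 + 15·15 + 30·3 + 55·12 = $1755.
Optimal plan:
  Greenhouse1–Elko: 20 bunches
  Greenhouse2–Elko: 5 bunches
  Greenhouse2–Waco: 55 bunches
  Greenhouse3–Nampa: 25 bunches
  Greenhouse3–Elko: 45 bunches
  Greenhouse3–Hilo: 30 bunches
Optimal cost = $1540.
Saving = 1755 − 1540 = $215.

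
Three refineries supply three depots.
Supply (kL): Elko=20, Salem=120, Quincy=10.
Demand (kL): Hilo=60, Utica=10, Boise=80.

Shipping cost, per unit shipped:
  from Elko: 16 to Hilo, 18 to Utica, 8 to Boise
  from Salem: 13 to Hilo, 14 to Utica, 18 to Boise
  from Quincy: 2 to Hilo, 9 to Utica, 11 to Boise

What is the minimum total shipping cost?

One minimum-cost allocation:
  Elko→Boise: 20 × 8 = 160
  Salem→Hilo: 50 × 13 = 650
  Salem→Utica: 10 × 14 = 140
  Salem→Boise: 60 × 18 = 1080
  Quincy→Hilo: 10 × 2 = 20
Total = 160 + 650 + 140 + 1080 + 20 = 2050.
(Supply check: Elko ships 20; Salem ships 120; Quincy ships 10.)

2050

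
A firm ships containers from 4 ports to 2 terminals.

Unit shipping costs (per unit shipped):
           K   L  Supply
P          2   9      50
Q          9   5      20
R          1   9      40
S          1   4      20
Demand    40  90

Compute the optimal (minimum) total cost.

An optimal shipping plan:
  P–L: 50 × 9 = 450
  Q–L: 20 × 5 = 100
  R–K: 40 × 1 = 40
  S–L: 20 × 4 = 80
Total = 450 + 100 + 40 + 80 = 670.

670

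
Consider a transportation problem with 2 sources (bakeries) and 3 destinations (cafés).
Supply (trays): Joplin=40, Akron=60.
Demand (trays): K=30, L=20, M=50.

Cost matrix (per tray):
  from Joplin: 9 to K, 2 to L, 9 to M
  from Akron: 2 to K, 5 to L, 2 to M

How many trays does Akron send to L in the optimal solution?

Optimal shipments:
  Joplin->L: 20 × 2 = 40
  Joplin->M: 20 × 9 = 180
  Akron->K: 30 × 2 = 60
  Akron->M: 30 × 2 = 60
Total cost = 340.
The route Akron→L is not used.

0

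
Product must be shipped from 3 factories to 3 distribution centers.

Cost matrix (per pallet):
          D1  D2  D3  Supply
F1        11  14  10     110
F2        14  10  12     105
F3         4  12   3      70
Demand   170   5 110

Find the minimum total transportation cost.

An optimal shipping plan:
  F1->D1: 100 pallets
  F1->D3: 10 pallets
  F2->D2: 5 pallets
  F2->D3: 100 pallets
  F3->D1: 70 pallets
Total cost = 2730.

2730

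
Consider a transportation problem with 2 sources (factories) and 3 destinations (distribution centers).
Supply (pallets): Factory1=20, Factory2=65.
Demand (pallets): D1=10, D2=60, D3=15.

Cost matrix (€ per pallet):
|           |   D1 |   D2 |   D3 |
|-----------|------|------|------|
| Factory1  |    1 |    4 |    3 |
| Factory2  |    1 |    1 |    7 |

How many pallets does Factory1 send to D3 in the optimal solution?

15

Solving gives:
  Factory1→D1: 5 × €1 = €5
  Factory1→D3: 15 × €3 = €45
  Factory2→D1: 5 × €1 = €5
  Factory2→D2: 60 × €1 = €60
Total cost = €115.
So Factory1→D3 carries 15 pallets.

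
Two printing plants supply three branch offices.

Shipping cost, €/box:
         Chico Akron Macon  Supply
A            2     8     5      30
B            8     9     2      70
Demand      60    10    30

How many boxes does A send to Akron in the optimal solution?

0

Solving gives:
  A→Chico: 30 × €2 = €60
  B→Chico: 30 × €8 = €240
  B→Akron: 10 × €9 = €90
  B→Macon: 30 × €2 = €60
Total cost = €450.
The route A→Akron is not used.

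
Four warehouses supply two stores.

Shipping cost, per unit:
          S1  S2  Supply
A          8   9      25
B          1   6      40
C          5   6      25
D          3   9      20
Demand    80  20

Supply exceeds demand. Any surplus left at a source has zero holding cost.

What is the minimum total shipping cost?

365

An optimal shipping plan:
  A->S2: 15 × 9 = 135
  B->S1: 40 × 1 = 40
  C->S1: 20 × 5 = 100
  C->S2: 5 × 6 = 30
  D->S1: 20 × 3 = 60
Total = 135 + 40 + 100 + 30 + 60 = 365.
(Supply check: A ships 15; B ships 40; C ships 25; D ships 20.)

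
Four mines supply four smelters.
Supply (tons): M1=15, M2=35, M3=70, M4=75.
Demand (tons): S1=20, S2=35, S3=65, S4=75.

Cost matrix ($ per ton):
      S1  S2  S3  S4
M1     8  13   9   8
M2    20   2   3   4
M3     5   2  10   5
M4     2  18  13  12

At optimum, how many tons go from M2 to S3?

Optimal shipments:
  M1→S4: 15 × $8 = $120
  M2→S3: 35 × $3 = $105
  M3→S2: 35 × $2 = $70
  M3→S4: 35 × $5 = $175
  M4→S1: 20 × $2 = $40
  M4→S3: 30 × $13 = $390
  M4→S4: 25 × $12 = $300
Total cost = $1200.
So M2→S3 carries 35 tons.

35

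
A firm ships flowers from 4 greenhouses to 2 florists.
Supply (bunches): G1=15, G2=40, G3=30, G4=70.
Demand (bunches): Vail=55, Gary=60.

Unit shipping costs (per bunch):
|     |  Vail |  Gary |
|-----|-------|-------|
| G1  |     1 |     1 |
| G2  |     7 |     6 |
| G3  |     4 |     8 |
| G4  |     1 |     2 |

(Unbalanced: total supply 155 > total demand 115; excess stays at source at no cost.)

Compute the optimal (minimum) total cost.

An optimal shipping plan:
  G1->Gary: 15 × 1 = 15
  G3->Vail: 30 × 4 = 120
  G4->Vail: 25 × 1 = 25
  G4->Gary: 45 × 2 = 90
Total = 15 + 120 + 25 + 90 = 250.

250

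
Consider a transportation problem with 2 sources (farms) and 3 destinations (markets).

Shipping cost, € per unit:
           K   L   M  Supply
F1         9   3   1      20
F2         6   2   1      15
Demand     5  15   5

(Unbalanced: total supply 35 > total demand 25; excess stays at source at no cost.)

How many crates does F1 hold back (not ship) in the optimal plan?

10

An optimal plan:
  F1 to L: 5 × €3 = €15
  F1 to M: 5 × €1 = €5
  F2 to K: 5 × €6 = €30
  F2 to L: 10 × €2 = €20
Total cost = €70.
F1 ships 10 of its 20, leaving 10.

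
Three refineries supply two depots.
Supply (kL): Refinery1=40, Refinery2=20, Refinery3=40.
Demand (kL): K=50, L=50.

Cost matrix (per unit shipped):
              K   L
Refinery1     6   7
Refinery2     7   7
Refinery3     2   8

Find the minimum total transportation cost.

A cheapest plan:
  Refinery1->K: 10 × 6 = 60
  Refinery1->L: 30 × 7 = 210
  Refinery2->L: 20 × 7 = 140
  Refinery3->K: 40 × 2 = 80
Total = 60 + 210 + 140 + 80 = 490.
(Supply check: Refinery1 ships 40; Refinery2 ships 20; Refinery3 ships 40.)

490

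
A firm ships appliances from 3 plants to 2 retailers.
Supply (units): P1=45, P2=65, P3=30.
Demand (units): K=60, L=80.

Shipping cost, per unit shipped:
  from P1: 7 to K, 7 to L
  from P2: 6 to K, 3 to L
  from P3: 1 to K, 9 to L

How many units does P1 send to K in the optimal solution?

30

Solving gives:
  P1→K: 30 × 7 = 210
  P1→L: 15 × 7 = 105
  P2→L: 65 × 3 = 195
  P3→K: 30 × 1 = 30
Total cost = 540.
So P1→K carries 30 units.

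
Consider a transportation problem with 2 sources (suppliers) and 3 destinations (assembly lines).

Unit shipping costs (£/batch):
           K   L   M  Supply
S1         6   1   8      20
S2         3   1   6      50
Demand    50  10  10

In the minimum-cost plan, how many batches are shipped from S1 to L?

10

Optimal shipments:
  S1–L: 10 × £1 = £10
  S1–M: 10 × £8 = £80
  S2–K: 50 × £3 = £150
Total cost = £240.
So S1→L carries 10 batches.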